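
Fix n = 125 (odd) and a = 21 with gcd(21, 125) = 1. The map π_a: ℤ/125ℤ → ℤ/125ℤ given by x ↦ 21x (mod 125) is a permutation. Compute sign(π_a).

Start at x=41: 41 → 111 → 81 → 76 → 96 → 16 → 86 → … (one orbit).
Cycle type of π: 25×4 + 5×4 + 1×5; total 13 cycles.
Σ(ℓ_i−1) = 125−13 = 112; sign = (−1)^112 = +1.
Check: (21/125) = +1 by Zolotarev.

+1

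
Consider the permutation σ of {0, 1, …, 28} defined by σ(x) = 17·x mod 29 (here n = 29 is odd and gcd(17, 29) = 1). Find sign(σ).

-1

Start at x=28: 28 → 12 → 1 → 17 → 28 (one orbit).
8 cycles of lengths [4, 4, 4, 4, 4, 4, 4, 1].
n − c = 29 − 8 = 21; sign = (−1)^21 = -1.
The Jacobi symbol (17|29) = -1 (Zolotarev) agrees.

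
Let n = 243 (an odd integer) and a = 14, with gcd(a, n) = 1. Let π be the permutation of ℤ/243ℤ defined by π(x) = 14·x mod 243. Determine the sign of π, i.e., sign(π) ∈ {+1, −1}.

Start at x=157: 157 → 11 → 154 → 212 → 52 → 242 → 229 → … (one orbit).
Cycle lengths of π_14 on ℤ/243ℤ: [162, 54, 18, 6, 2, 1]; 6 cycles in total.
Σ(ℓ_i−1) = 243−6 = 237; sign = (−1)^237 = -1.

-1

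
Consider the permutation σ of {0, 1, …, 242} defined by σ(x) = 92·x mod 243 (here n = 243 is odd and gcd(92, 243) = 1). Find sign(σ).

-1

Orbit of 115 under x↦92x: [115, 131, 145, 218, 130, 53, 16]… (length divides ord_243(92)).
Cycle type of π: 162 + 54 + 18 + 6 + 2 + 1; total 6 cycles.
243 − 6 = 237 transpositions; sign(π) = (−1)^237 = -1.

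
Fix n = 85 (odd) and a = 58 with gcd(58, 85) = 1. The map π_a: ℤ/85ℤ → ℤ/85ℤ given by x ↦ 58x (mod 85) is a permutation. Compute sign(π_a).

+1

Orbit of 19 under x↦58x: [19, 82, 81, 23, 59, 22, 1]… (length divides ord_85(58)).
The orbit structure of x ↦ 58x mod 85: 7 orbits of sizes [16, 16, 16, 16, 16, 4, 1].
n − c = 85 − 7 = 78; sign = (−1)^78 = +1.
(58|85)_J = +1 (Zolotarev's lemma cross-check).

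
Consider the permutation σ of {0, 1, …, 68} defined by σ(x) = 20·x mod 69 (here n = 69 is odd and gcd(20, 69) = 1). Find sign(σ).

Start at x=53: 53 → 25 → 17 → 64 → 38 → 1 → 20 → … (one orbit).
Cycle type of π: 22×3 + 2 + 1; total 5 cycles.
5 cycles on 69: each ℓ→(−1)^(ℓ−1), product (−1)^64 = +1.

+1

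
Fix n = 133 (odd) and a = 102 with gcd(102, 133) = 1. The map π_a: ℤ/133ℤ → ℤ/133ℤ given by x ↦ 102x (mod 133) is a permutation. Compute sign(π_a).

+1

Trace 30: π^k(30) = [30, 1, 102] for k=0..2.
Cycle lengths of π_102 on ℤ/133ℤ: [3, 3, 3, 3, 3, 3, 3, 3, 3, 3, 3, 3, 3, 3, 3, 3, 3, 3, 3, 3, 3, 3, 3, 3, 3, 3, 3, 3, 3, 3, 3, 3, 3, 3, 3, 3, 3, 3, 3, 3, 3, 3, 3, 3, 1]; 45 cycles in total.
With 45 cycles on 133 points, sign = (−1)^{133−45} = +1.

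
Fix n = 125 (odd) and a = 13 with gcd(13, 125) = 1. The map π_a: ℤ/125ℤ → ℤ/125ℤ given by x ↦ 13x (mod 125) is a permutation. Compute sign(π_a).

-1

Orbit of 33 under x↦13x: [33, 54, 77, 1, 13, 44, 72]… (length divides ord_125(13)).
Cycle lengths of π_13 on ℤ/125ℤ: [100, 20, 4, 1]; 4 cycles in total.
4 cycles on 125: each ℓ→(−1)^(ℓ−1), product (−1)^121 = -1.
(13|125)_J = -1 (Zolotarev's lemma cross-check).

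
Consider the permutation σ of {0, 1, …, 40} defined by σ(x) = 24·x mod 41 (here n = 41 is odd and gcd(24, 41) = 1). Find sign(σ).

Orbit of 6 under x↦24x: [6, 21, 12, 1, 24, 2, 7]… (length divides ord_41(24)).
2 cycles of lengths [40, 1].
2 cycles on 41: each ℓ→(−1)^(ℓ−1), product (−1)^39 = -1.
Check: (24/41) = -1 by Zolotarev.

-1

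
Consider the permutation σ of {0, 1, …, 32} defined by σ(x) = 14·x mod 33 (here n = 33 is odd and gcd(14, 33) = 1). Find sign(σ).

Start at x=23: 23 → 25 → 20 → 16 → 26 → 1 → 14 → … (one orbit).
Decompose π into cycles: lengths [10, 10, 5, 5, 2, 1] (6 cycles, including the fixed point 0).
Σ(ℓ_i−1) = 33−6 = 27; sign = (−1)^27 = -1.
Zolotarev: (14|33) = -1, matching the cycle-count sign.

-1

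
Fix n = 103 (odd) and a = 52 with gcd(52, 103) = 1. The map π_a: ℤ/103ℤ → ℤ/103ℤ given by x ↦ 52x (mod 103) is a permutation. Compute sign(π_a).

+1

Start at x=23: 23 → 63 → 83 → 93 → 98 → 49 → 76 → … (one orbit).
The orbit structure of x ↦ 52x mod 103: 3 orbits of sizes [51, 51, 1].
With 3 cycles on 103 points, sign = (−1)^{103−3} = +1.
Check: (52/103) = +1 by Zolotarev.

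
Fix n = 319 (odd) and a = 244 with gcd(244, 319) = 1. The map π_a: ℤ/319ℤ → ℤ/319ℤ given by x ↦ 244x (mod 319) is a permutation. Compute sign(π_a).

+1

Start at x=86: 86 → 249 → 146 → 215 → 144 → 46 → 59 → … (one orbit).
The orbit structure of x ↦ 244x mod 319: 23 orbits of sizes [20, 20, 20, 20, 20, 20, 20, 20, 20, 20, 20, 20, 20, 20, 10, 4, 4, 4, 4, 4, 4, 4, 1].
n − c = 319 − 23 = 296; sign = (−1)^296 = +1.
The Jacobi symbol (244|319) = +1 (Zolotarev) agrees.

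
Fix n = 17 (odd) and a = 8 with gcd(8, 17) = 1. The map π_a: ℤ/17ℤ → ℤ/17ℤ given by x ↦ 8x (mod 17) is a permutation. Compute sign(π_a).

+1

Start at x=8: 8 → 13 → 2 → 16 → 9 → 4 → 15 → … (one orbit).
Cycle type of π: 8×2 + 1; total 3 cycles.
17 − 3 = 14 transpositions; sign(π) = (−1)^14 = +1.
(8|17)_J = +1 (Zolotarev's lemma cross-check).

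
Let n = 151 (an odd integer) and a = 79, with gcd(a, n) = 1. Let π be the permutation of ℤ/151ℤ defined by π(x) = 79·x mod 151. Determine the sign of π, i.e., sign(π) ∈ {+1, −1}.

Trace 101: π^k(101) = [101, 127, 67, 8, 28, 98, 41] for k=0..6.
The orbit structure of x ↦ 79x mod 151: 4 orbits of sizes [50, 50, 50, 1].
4 cycles on 151: each ℓ→(−1)^(ℓ−1), product (−1)^147 = -1.

-1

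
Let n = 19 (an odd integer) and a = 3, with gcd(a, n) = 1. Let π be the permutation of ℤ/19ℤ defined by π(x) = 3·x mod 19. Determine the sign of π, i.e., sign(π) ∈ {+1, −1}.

-1

Orbit of 16 under x↦3x: [16, 10, 11, 14, 4, 12, 17]… (length divides ord_19(3)).
π_3 has 2 disjoint cycles with lengths [18, 1] on {0,…,18}.
n − c = 19 − 2 = 17; sign = (−1)^17 = -1.
Zolotarev: (3|19) = -1, matching the cycle-count sign.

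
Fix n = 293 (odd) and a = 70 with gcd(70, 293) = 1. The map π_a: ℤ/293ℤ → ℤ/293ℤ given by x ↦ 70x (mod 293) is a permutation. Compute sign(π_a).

-1

Trace 259: π^k(259) = [259, 257, 117, 279, 192, 255, 270] for k=0..6.
The orbit structure of x ↦ 70x mod 293: 2 orbits of sizes [292, 1].
With 2 cycles on 293 points, sign = (−1)^{293−2} = -1.
Check: (70/293) = -1 by Zolotarev.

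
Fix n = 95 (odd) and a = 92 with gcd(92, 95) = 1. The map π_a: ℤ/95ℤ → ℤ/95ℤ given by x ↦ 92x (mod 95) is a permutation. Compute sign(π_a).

Start at x=68: 68 → 81 → 42 → 64 → 93 → 6 → 77 → … (one orbit).
π_92 has 6 disjoint cycles with lengths [36, 36, 9, 9, 4, 1] on {0,…,94}.
6 cycles on 95: each ℓ→(−1)^(ℓ−1), product (−1)^89 = -1.

-1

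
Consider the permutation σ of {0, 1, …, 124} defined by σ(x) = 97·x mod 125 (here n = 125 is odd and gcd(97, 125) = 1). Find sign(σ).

-1

Trace 11: π^k(11) = [11, 67, 124, 28, 91, 77, 94] for k=0..6.
4 cycles of lengths [100, 20, 4, 1].
sign(π) = (−1)^{n − #cycles} = (−1)^{125−4} = (−1)^121 = -1.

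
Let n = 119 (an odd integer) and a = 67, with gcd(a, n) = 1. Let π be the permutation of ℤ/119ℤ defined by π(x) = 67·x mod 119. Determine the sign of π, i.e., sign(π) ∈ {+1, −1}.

+1

Trace 50: π^k(50) = [50, 18, 16, 1, 67, 86] for k=0..5.
π_67 has 27 disjoint cycles with lengths [6, 6, 6, 6, 6, 6, 6, 6, 6, 6, 6, 6, 6, 6, 6, 6, 3, 3, 2, 2, 2, 2, 2, 2, 2, 2, 1] on {0,…,118}.
n − c = 119 − 27 = 92; sign = (−1)^92 = +1.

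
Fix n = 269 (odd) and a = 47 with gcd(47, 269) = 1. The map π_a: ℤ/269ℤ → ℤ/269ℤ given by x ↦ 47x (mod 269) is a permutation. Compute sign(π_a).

Trace 118: π^k(118) = [118, 166, 1, 47, 57, 258, 21] for k=0..6.
The orbit structure of x ↦ 47x mod 269: 5 orbits of sizes [67, 67, 67, 67, 1].
With 5 cycles on 269 points, sign = (−1)^{269−5} = +1.
Via Zolotarev, sign(π_{47}) = (47|269) = +1.

+1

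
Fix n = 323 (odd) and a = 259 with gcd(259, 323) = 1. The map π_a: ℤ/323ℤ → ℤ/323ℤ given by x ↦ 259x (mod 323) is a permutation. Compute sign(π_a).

-1

Trace 132: π^k(132) = [132, 273, 293, 305, 183, 239, 208] for k=0..6.
Decompose π into cycles: lengths [12, 12, 12, 12, 12, 12, 12, 12, 12, 12, 12, 12, 12, 12, 12, 12, 12, 12, 12, 12, 12, 12, 12, 12, 6, 6, 6, 4, 4, 4, 4, 1] (32 cycles, including the fixed point 0).
sign(π) = (−1)^{n − #cycles} = (−1)^{323−32} = (−1)^291 = -1.
Check: (259/323) = -1 by Zolotarev.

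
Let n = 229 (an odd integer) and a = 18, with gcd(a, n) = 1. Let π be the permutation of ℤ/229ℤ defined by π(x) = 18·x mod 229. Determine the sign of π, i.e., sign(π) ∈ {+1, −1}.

Orbit of 134 under x↦18x: [134, 122, 135, 140, 1, 18, 95]… (length divides ord_229(18)).
Decompose π into cycles: lengths [12, 12, 12, 12, 12, 12, 12, 12, 12, 12, 12, 12, 12, 12, 12, 12, 12, 12, 12, 1] (20 cycles, including the fixed point 0).
n − c = 229 − 20 = 209; sign = (−1)^209 = -1.

-1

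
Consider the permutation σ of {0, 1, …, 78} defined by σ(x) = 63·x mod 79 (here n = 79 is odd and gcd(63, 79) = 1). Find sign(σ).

-1

Start at x=6: 6 → 62 → 35 → 72 → 33 → 25 → 74 → … (one orbit).
The orbit structure of x ↦ 63x mod 79: 2 orbits of sizes [78, 1].
n − c = 79 − 2 = 77; sign = (−1)^77 = -1.
Via Zolotarev, sign(π_{63}) = (63|79) = -1.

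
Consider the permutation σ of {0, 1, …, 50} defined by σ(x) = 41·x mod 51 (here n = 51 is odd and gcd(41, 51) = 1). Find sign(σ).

+1

Orbit of 23 under x↦41x: [23, 25, 5, 1, 41, 49, 20]… (length divides ord_51(41)).
The orbit structure of x ↦ 41x mod 51: 5 orbits of sizes [16, 16, 16, 2, 1].
sign(π) = (−1)^{n − #cycles} = (−1)^{51−5} = (−1)^46 = +1.
Via Zolotarev, sign(π_{41}) = (41|51) = +1.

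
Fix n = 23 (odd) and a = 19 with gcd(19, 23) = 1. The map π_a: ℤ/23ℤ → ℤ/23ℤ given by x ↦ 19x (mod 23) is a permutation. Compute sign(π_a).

Orbit of 13 under x↦19x: [13, 17, 1, 19, 16, 5, 3]… (length divides ord_23(19)).
π_19 has 2 disjoint cycles with lengths [22, 1] on {0,…,22}.
n − c = 23 − 2 = 21; sign = (−1)^21 = -1.
The Jacobi symbol (19|23) = -1 (Zolotarev) agrees.

-1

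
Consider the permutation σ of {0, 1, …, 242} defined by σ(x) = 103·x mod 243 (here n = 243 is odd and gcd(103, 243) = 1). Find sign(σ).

+1

Trace 19: π^k(19) = [19, 13, 124, 136, 157, 133, 91] for k=0..6.
π_103 has 11 disjoint cycles with lengths [81, 81, 27, 27, 9, 9, 3, 3, 1, 1, 1] on {0,…,242}.
243 − 11 = 232 transpositions; sign(π) = (−1)^232 = +1.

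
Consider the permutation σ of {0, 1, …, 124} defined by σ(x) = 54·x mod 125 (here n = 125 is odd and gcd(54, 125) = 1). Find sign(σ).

+1

Start at x=46: 46 → 109 → 11 → 94 → 76 → 104 → 116 → … (one orbit).
Cycle lengths of π_54 on ℤ/125ℤ: [50, 50, 10, 10, 2, 2, 1]; 7 cycles in total.
With 7 cycles on 125 points, sign = (−1)^{125−7} = +1.
(54|125)_J = +1 (Zolotarev's lemma cross-check).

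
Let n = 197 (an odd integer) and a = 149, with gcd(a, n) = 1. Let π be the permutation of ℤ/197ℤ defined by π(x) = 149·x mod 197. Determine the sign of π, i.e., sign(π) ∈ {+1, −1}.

Start at x=180: 180 → 28 → 35 → 93 → 67 → 133 → 117 → … (one orbit).
Cycle lengths of π_149 on ℤ/197ℤ: [196, 1]; 2 cycles in total.
sign(π) = (−1)^{n − #cycles} = (−1)^{197−2} = (−1)^195 = -1.

-1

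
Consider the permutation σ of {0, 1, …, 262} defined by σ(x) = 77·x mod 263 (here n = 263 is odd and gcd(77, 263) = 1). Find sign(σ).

-1

Orbit of 6 under x↦77x: [6, 199, 69, 53, 136, 215, 249]… (length divides ord_263(77)).
Cycle type of π: 262 + 1; total 2 cycles.
n − c = 263 − 2 = 261; sign = (−1)^261 = -1.
(77|263)_J = -1 (Zolotarev's lemma cross-check).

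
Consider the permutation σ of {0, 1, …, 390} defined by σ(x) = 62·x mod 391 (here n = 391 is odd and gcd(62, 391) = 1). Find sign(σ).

-1

Orbit of 317 under x↦62x: [317, 104, 192, 174, 231, 246, 3]… (length divides ord_391(62)).
π_62 has 6 disjoint cycles with lengths [176, 176, 16, 11, 11, 1] on {0,…,390}.
With 6 cycles on 391 points, sign = (−1)^{391−6} = -1.
The Jacobi symbol (62|391) = -1 (Zolotarev) agrees.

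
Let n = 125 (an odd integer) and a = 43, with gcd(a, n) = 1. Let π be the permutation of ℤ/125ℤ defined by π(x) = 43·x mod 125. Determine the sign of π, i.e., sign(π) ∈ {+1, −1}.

-1

Trace 43: π^k(43) = [43, 99, 7, 51, 68, 49, 107] for k=0..6.
π_43 has 12 disjoint cycles with lengths [20, 20, 20, 20, 20, 4, 4, 4, 4, 4, 4, 1] on {0,…,124}.
n − c = 125 − 12 = 113; sign = (−1)^113 = -1.
Zolotarev: (43|125) = -1, matching the cycle-count sign.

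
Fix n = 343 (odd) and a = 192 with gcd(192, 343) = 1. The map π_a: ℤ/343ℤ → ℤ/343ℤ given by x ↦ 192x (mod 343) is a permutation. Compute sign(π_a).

-1

Orbit of 45 under x↦192x: [45, 65, 132, 305, 250, 323, 276]… (length divides ord_343(192)).
4 cycles of lengths [294, 42, 6, 1].
sign(π) = (−1)^{n − #cycles} = (−1)^{343−4} = (−1)^339 = -1.
Via Zolotarev, sign(π_{192}) = (192|343) = -1.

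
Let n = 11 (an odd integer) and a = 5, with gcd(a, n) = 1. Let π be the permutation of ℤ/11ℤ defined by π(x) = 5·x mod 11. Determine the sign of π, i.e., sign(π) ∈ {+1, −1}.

+1

Trace 4: π^k(4) = [4, 9, 1, 5, 3] for k=0..4.
3 cycles of lengths [5, 5, 1].
Σ(ℓ_i−1) = 11−3 = 8; sign = (−1)^8 = +1.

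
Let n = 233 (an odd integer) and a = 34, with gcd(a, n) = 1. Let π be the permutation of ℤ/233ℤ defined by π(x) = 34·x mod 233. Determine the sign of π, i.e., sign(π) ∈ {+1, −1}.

Trace 6: π^k(6) = [6, 204, 179, 28, 20, 214, 53] for k=0..6.
Cycle type of π: 232 + 1; total 2 cycles.
233 − 2 = 231 transpositions; sign(π) = (−1)^231 = -1.

-1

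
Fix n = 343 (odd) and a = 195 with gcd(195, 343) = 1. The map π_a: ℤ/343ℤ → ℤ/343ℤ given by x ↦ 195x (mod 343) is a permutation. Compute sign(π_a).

Trace 295: π^k(295) = [295, 244, 246, 293, 197, 342, 148] for k=0..6.
The orbit structure of x ↦ 195x mod 343: 46 orbits of sizes [14, 14, 14, 14, 14, 14, 14, 14, 14, 14, 14, 14, 14, 14, 14, 14, 14, 14, 14, 14, 14, 2, 2, 2, 2, 2, 2, 2, 2, 2, 2, 2, 2, 2, 2, 2, 2, 2, 2, 2, 2, 2, 2, 2, 2, 1].
343 − 46 = 297 transpositions; sign(π) = (−1)^297 = -1.

-1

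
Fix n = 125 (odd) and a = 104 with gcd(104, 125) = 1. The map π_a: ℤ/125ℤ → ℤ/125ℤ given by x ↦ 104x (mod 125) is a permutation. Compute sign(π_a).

Orbit of 104 under x↦104x: [104, 66, 114, 106, 24, 121, 84]… (length divides ord_125(104)).
π_104 has 7 disjoint cycles with lengths [50, 50, 10, 10, 2, 2, 1] on {0,…,124}.
125 − 7 = 118 transpositions; sign(π) = (−1)^118 = +1.
Check: (104/125) = +1 by Zolotarev.

+1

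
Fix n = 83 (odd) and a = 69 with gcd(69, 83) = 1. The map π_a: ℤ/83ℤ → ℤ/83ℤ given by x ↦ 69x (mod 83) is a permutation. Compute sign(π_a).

+1

Start at x=69: 69 → 30 → 78 → 70 → 16 → 25 → 65 → … (one orbit).
Cycle type of π: 41×2 + 1; total 3 cycles.
Σ(ℓ_i−1) = 83−3 = 80; sign = (−1)^80 = +1.
The Jacobi symbol (69|83) = +1 (Zolotarev) agrees.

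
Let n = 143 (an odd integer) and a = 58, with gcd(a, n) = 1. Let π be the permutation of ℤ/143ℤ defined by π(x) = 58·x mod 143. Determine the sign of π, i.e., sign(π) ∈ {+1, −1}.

Start at x=47: 47 → 9 → 93 → 103 → 111 → 3 → 31 → … (one orbit).
Cycle type of π: 60×2 + 12 + 5×2 + 1; total 6 cycles.
6 cycles on 143: each ℓ→(−1)^(ℓ−1), product (−1)^137 = -1.

-1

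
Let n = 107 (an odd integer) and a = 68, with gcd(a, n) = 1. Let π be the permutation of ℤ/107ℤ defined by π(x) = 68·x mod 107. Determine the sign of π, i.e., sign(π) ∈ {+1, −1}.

-1

Orbit of 70 under x↦68x: [70, 52, 5, 19, 8, 9, 77]… (length divides ord_107(68)).
Cycle lengths of π_68 on ℤ/107ℤ: [106, 1]; 2 cycles in total.
2 cycles on 107: each ℓ→(−1)^(ℓ−1), product (−1)^105 = -1.
Check: (68/107) = -1 by Zolotarev.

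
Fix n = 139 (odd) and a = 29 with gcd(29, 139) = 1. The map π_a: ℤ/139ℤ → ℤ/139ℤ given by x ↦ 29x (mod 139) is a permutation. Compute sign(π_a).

Trace 1: π^k(1) = [1, 29, 7, 64, 49, 31, 65] for k=0..6.
π_29 has 3 disjoint cycles with lengths [69, 69, 1] on {0,…,138}.
139 − 3 = 136 transpositions; sign(π) = (−1)^136 = +1.

+1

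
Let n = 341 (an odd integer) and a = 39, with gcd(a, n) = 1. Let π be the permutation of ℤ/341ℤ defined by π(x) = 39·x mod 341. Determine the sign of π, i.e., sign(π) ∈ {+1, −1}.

-1

Orbit of 157 under x↦39x: [157, 326, 97, 32, 225, 250, 202]… (length divides ord_341(39)).
Cycle lengths of π_39 on ℤ/341ℤ: [10, 10, 10, 10, 10, 10, 10, 10, 10, 10, 10, 10, 10, 10, 10, 10, 10, 10, 10, 10, 10, 10, 10, 10, 10, 10, 10, 10, 10, 10, 10, 5, 5, 5, 5, 5, 5, 1]; 38 cycles in total.
Σ(ℓ_i−1) = 341−38 = 303; sign = (−1)^303 = -1.
(39|341)_J = -1 (Zolotarev's lemma cross-check).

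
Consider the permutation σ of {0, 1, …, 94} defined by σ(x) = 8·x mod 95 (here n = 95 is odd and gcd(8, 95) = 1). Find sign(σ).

Start at x=27: 27 → 26 → 18 → 49 → 12 → 1 → 8 → … (one orbit).
Decompose π into cycles: lengths [12, 12, 12, 12, 12, 12, 6, 6, 6, 4, 1] (11 cycles, including the fixed point 0).
n − c = 95 − 11 = 84; sign = (−1)^84 = +1.
The Jacobi symbol (8|95) = +1 (Zolotarev) agrees.

+1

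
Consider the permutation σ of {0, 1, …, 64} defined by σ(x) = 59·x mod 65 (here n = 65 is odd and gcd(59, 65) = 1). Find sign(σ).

-1

Orbit of 56 under x↦59x: [56, 54, 1, 59, 36, 44, 61]… (length divides ord_65(59)).
8 cycles of lengths [12, 12, 12, 12, 12, 2, 2, 1].
n − c = 65 − 8 = 57; sign = (−1)^57 = -1.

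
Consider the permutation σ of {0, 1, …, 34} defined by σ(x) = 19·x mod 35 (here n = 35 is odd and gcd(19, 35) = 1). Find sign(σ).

Orbit of 1 under x↦19x: [1, 19, 11, 34, 16, 24]… (length divides ord_35(19)).
Cycle type of π: 6×5 + 2×2 + 1; total 8 cycles.
8 cycles on 35: each ℓ→(−1)^(ℓ−1), product (−1)^27 = -1.
Zolotarev: (19|35) = -1, matching the cycle-count sign.

-1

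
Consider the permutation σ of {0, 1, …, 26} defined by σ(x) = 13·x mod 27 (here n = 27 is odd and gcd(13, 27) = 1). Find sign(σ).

Trace 1: π^k(1) = [1, 13, 7, 10, 22, 16, 19] for k=0..6.
Cycle lengths of π_13 on ℤ/27ℤ: [9, 9, 3, 3, 1, 1, 1]; 7 cycles in total.
Σ(ℓ_i−1) = 27−7 = 20; sign = (−1)^20 = +1.

+1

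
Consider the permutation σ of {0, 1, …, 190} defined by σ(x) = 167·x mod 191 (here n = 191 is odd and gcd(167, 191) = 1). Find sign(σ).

Start at x=67: 67 → 111 → 10 → 142 → 30 → 44 → 90 → … (one orbit).
The orbit structure of x ↦ 167x mod 191: 2 orbits of sizes [190, 1].
2 cycles on 191: each ℓ→(−1)^(ℓ−1), product (−1)^189 = -1.

-1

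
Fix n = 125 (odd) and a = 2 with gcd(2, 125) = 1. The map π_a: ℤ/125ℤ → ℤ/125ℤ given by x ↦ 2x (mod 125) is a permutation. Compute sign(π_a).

Start at x=96: 96 → 67 → 9 → 18 → 36 → 72 → 19 → … (one orbit).
Cycle lengths of π_2 on ℤ/125ℤ: [100, 20, 4, 1]; 4 cycles in total.
n − c = 125 − 4 = 121; sign = (−1)^121 = -1.
The Jacobi symbol (2|125) = -1 (Zolotarev) agrees.

-1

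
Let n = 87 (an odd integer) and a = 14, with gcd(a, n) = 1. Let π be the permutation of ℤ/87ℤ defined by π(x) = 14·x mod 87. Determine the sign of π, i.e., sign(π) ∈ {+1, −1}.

+1

Start at x=11: 11 → 67 → 68 → 82 → 17 → 64 → 26 → … (one orbit).
Cycle type of π: 28×3 + 2 + 1; total 5 cycles.
87 − 5 = 82 transpositions; sign(π) = (−1)^82 = +1.
Check: (14/87) = +1 by Zolotarev.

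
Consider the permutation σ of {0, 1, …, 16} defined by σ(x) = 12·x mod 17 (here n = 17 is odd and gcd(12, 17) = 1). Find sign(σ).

Orbit of 5 under x↦12x: [5, 9, 6, 4, 14, 15, 10]… (length divides ord_17(12)).
π_12 has 2 disjoint cycles with lengths [16, 1] on {0,…,16}.
17 − 2 = 15 transpositions; sign(π) = (−1)^15 = -1.

-1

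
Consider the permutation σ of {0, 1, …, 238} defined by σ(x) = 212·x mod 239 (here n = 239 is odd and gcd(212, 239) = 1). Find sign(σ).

Start at x=206: 206 → 174 → 82 → 176 → 28 → 200 → 97 → … (one orbit).
2 cycles of lengths [238, 1].
sign(π) = (−1)^{n − #cycles} = (−1)^{239−2} = (−1)^237 = -1.
Zolotarev: (212|239) = -1, matching the cycle-count sign.

-1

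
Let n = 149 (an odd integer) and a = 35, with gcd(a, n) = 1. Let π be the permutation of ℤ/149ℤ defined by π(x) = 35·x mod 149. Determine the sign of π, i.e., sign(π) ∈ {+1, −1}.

Orbit of 36 under x↦35x: [36, 68, 145, 9, 17, 148, 114]… (length divides ord_149(35)).
The orbit structure of x ↦ 35x mod 149: 3 orbits of sizes [74, 74, 1].
Σ(ℓ_i−1) = 149−3 = 146; sign = (−1)^146 = +1.
The Jacobi symbol (35|149) = +1 (Zolotarev) agrees.

+1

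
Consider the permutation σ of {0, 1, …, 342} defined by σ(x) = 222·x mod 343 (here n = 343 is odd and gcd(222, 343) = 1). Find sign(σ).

-1

Start at x=320: 320 → 39 → 83 → 247 → 297 → 78 → 166 → … (one orbit).
π_222 has 4 disjoint cycles with lengths [294, 42, 6, 1] on {0,…,342}.
With 4 cycles on 343 points, sign = (−1)^{343−4} = -1.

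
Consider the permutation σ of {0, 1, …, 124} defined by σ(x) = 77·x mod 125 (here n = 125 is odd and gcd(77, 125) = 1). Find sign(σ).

Start at x=49: 49 → 23 → 21 → 117 → 9 → 68 → 111 → … (one orbit).
π_77 has 4 disjoint cycles with lengths [100, 20, 4, 1] on {0,…,124}.
sign(π) = (−1)^{n − #cycles} = (−1)^{125−4} = (−1)^121 = -1.
(77|125)_J = -1 (Zolotarev's lemma cross-check).

-1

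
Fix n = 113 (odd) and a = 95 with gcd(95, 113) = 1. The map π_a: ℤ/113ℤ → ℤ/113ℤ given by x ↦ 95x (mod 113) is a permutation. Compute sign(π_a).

Orbit of 1 under x↦95x: [1, 95, 98, 44, 112, 18, 15]… (length divides ord_113(95)).
π_95 has 15 disjoint cycles with lengths [8, 8, 8, 8, 8, 8, 8, 8, 8, 8, 8, 8, 8, 8, 1] on {0,…,112}.
15 cycles on 113: each ℓ→(−1)^(ℓ−1), product (−1)^98 = +1.
Zolotarev: (95|113) = +1, matching the cycle-count sign.

+1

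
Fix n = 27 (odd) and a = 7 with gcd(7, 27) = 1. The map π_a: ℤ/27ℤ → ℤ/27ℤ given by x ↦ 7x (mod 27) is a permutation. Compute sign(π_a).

Orbit of 4 under x↦7x: [4, 1, 7, 22, 19, 25, 13]… (length divides ord_27(7)).
Decompose π into cycles: lengths [9, 9, 3, 3, 1, 1, 1] (7 cycles, including the fixed point 0).
27 − 7 = 20 transpositions; sign(π) = (−1)^20 = +1.

+1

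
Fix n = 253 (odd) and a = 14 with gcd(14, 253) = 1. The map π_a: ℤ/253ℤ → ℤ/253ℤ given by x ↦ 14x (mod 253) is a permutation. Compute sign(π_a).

Trace 157: π^k(157) = [157, 174, 159, 202, 45, 124, 218] for k=0..6.
Decompose π into cycles: lengths [110, 110, 22, 5, 5, 1] (6 cycles, including the fixed point 0).
With 6 cycles on 253 points, sign = (−1)^{253−6} = -1.
Via Zolotarev, sign(π_{14}) = (14|253) = -1.

-1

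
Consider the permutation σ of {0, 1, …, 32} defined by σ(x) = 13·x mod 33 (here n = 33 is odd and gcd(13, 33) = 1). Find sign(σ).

Orbit of 7 under x↦13x: [7, 25, 28, 1, 13, 4, 19]… (length divides ord_33(13)).
π_13 has 6 disjoint cycles with lengths [10, 10, 10, 1, 1, 1] on {0,…,32}.
Σ(ℓ_i−1) = 33−6 = 27; sign = (−1)^27 = -1.

-1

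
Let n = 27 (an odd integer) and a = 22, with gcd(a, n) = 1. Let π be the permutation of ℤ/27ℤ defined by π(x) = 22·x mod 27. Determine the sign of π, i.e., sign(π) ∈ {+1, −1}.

+1

Orbit of 10 under x↦22x: [10, 4, 7, 19, 13, 16, 1]… (length divides ord_27(22)).
The orbit structure of x ↦ 22x mod 27: 7 orbits of sizes [9, 9, 3, 3, 1, 1, 1].
sign(π) = (−1)^{n − #cycles} = (−1)^{27−7} = (−1)^20 = +1.
Check: (22/27) = +1 by Zolotarev.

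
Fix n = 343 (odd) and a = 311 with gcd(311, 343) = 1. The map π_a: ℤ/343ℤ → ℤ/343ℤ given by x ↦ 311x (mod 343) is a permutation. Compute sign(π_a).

Start at x=190: 190 → 94 → 79 → 216 → 291 → 292 → 260 → … (one orbit).
Cycle lengths of π_311 on ℤ/343ℤ: [294, 42, 6, 1]; 4 cycles in total.
With 4 cycles on 343 points, sign = (−1)^{343−4} = -1.
Check: (311/343) = -1 by Zolotarev.

-1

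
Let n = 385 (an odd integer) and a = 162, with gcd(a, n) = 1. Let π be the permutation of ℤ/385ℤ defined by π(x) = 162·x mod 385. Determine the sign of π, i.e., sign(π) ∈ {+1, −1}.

Start at x=288: 288 → 71 → 337 → 309 → 8 → 141 → 127 → … (one orbit).
π_162 has 35 disjoint cycles with lengths [20, 20, 20, 20, 20, 20, 20, 20, 20, 20, 20, 20, 20, 20, 10, 10, 10, 10, 10, 10, 10, 4, 4, 4, 4, 4, 4, 4, 1, 1, 1, 1, 1, 1, 1] on {0,…,384}.
35 cycles on 385: each ℓ→(−1)^(ℓ−1), product (−1)^350 = +1.

+1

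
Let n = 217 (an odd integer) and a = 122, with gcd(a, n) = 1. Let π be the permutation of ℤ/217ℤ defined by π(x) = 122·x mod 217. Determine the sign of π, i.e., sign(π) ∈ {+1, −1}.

Trace 16: π^k(16) = [16, 216, 95, 89, 8, 108, 156] for k=0..6.
11 cycles of lengths [30, 30, 30, 30, 30, 30, 10, 10, 10, 6, 1].
Σ(ℓ_i−1) = 217−11 = 206; sign = (−1)^206 = +1.
The Jacobi symbol (122|217) = +1 (Zolotarev) agrees.

+1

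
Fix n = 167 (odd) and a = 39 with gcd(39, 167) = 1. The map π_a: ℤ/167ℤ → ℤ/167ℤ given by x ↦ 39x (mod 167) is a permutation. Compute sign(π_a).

-1

Trace 87: π^k(87) = [87, 53, 63, 119, 132, 138, 38] for k=0..6.
The orbit structure of x ↦ 39x mod 167: 2 orbits of sizes [166, 1].
With 2 cycles on 167 points, sign = (−1)^{167−2} = -1.
(39|167)_J = -1 (Zolotarev's lemma cross-check).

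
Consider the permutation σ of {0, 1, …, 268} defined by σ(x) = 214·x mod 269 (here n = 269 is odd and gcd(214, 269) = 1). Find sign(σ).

Trace 142: π^k(142) = [142, 260, 226, 213, 121, 70, 185] for k=0..6.
Decompose π into cycles: lengths [67, 67, 67, 67, 1] (5 cycles, including the fixed point 0).
269 − 5 = 264 transpositions; sign(π) = (−1)^264 = +1.
Via Zolotarev, sign(π_{214}) = (214|269) = +1.

+1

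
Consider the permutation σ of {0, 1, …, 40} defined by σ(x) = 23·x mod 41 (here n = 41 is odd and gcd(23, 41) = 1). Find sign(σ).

+1

Start at x=37: 37 → 31 → 16 → 40 → 18 → 4 → 10 → … (one orbit).
π_23 has 5 disjoint cycles with lengths [10, 10, 10, 10, 1] on {0,…,40}.
41 − 5 = 36 transpositions; sign(π) = (−1)^36 = +1.
(23|41)_J = +1 (Zolotarev's lemma cross-check).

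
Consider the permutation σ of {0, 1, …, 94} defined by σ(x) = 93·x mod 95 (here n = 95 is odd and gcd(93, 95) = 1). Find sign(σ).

-1

Trace 81: π^k(81) = [81, 28, 39, 17, 61, 68, 54] for k=0..6.
The orbit structure of x ↦ 93x mod 95: 6 orbits of sizes [36, 36, 9, 9, 4, 1].
sign(π) = (−1)^{n − #cycles} = (−1)^{95−6} = (−1)^89 = -1.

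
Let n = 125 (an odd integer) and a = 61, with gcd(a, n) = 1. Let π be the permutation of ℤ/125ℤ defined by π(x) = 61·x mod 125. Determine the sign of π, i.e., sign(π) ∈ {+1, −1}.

Start at x=71: 71 → 81 → 66 → 26 → 86 → 121 → 6 → … (one orbit).
Decompose π into cycles: lengths [25, 25, 25, 25, 5, 5, 5, 5, 1, 1, 1, 1, 1] (13 cycles, including the fixed point 0).
Σ(ℓ_i−1) = 125−13 = 112; sign = (−1)^112 = +1.

+1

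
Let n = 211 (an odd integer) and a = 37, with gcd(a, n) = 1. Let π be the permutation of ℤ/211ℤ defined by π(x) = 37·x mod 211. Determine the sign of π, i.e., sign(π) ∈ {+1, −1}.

Start at x=58: 58 → 36 → 66 → 121 → 46 → 14 → 96 → … (one orbit).
π_37 has 3 disjoint cycles with lengths [105, 105, 1] on {0,…,210}.
n − c = 211 − 3 = 208; sign = (−1)^208 = +1.
Zolotarev: (37|211) = +1, matching the cycle-count sign.

+1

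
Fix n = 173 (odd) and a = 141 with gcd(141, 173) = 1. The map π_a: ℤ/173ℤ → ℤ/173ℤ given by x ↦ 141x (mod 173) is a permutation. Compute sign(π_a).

-1

Start at x=80: 80 → 35 → 91 → 29 → 110 → 113 → 17 → … (one orbit).
Cycle lengths of π_141 on ℤ/173ℤ: [172, 1]; 2 cycles in total.
2 cycles on 173: each ℓ→(−1)^(ℓ−1), product (−1)^171 = -1.
Check: (141/173) = -1 by Zolotarev.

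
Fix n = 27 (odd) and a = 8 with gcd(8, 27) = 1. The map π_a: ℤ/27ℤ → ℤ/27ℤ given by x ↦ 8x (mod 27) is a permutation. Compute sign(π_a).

-1

Orbit of 8 under x↦8x: [8, 10, 26, 19, 17, 1]… (length divides ord_27(8)).
The orbit structure of x ↦ 8x mod 27: 8 orbits of sizes [6, 6, 6, 2, 2, 2, 2, 1].
Σ(ℓ_i−1) = 27−8 = 19; sign = (−1)^19 = -1.
Zolotarev: (8|27) = -1, matching the cycle-count sign.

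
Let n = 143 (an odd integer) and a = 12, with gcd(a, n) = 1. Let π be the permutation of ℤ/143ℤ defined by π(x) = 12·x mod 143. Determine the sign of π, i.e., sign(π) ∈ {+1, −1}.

+1

Trace 12: π^k(12) = [12, 1] for k=0..1.
π_12 has 77 disjoint cycles with lengths [2, 2, 2, 2, 2, 2, 2, 2, 2, 2, 2, 2, 2, 2, 2, 2, 2, 2, 2, 2, 2, 2, 2, 2, 2, 2, 2, 2, 2, 2, 2, 2, 2, 2, 2, 2, 2, 2, 2, 2, 2, 2, 2, 2, 2, 2, 2, 2, 2, 2, 2, 2, 2, 2, 2, 2, 2, 2, 2, 2, 2, 2, 2, 2, 2, 2, 1, 1, 1, 1, 1, 1, 1, 1, 1, 1, 1] on {0,…,142}.
143 − 77 = 66 transpositions; sign(π) = (−1)^66 = +1.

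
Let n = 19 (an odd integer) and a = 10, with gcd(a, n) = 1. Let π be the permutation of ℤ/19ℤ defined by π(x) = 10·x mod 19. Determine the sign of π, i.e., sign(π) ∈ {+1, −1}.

-1

Start at x=6: 6 → 3 → 11 → 15 → 17 → 18 → 9 → … (one orbit).
Decompose π into cycles: lengths [18, 1] (2 cycles, including the fixed point 0).
Σ(ℓ_i−1) = 19−2 = 17; sign = (−1)^17 = -1.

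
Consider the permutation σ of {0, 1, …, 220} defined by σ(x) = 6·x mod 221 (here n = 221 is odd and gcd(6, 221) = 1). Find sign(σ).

+1

Start at x=152: 152 → 28 → 168 → 124 → 81 → 44 → 43 → … (one orbit).
π_6 has 7 disjoint cycles with lengths [48, 48, 48, 48, 16, 12, 1] on {0,…,220}.
n − c = 221 − 7 = 214; sign = (−1)^214 = +1.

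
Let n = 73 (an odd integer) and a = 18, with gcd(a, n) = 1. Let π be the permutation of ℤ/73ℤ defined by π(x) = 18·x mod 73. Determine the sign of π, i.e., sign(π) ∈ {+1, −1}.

Orbit of 1 under x↦18x: [1, 18, 32, 65, 2, 36, 64]… (length divides ord_73(18)).
The orbit structure of x ↦ 18x mod 73: 5 orbits of sizes [18, 18, 18, 18, 1].
Σ(ℓ_i−1) = 73−5 = 68; sign = (−1)^68 = +1.

+1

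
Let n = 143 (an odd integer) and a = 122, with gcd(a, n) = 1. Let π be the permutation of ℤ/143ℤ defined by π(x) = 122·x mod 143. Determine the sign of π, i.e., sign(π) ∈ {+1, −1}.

-1

Orbit of 34 under x↦122x: [34, 1, 122, 12]… (length divides ord_143(122)).
π_122 has 44 disjoint cycles with lengths [4, 4, 4, 4, 4, 4, 4, 4, 4, 4, 4, 4, 4, 4, 4, 4, 4, 4, 4, 4, 4, 4, 4, 4, 4, 4, 4, 4, 4, 4, 4, 4, 4, 1, 1, 1, 1, 1, 1, 1, 1, 1, 1, 1] on {0,…,142}.
143 − 44 = 99 transpositions; sign(π) = (−1)^99 = -1.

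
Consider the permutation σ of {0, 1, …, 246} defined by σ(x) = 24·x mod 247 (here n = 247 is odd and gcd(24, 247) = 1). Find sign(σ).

-1

Trace 125: π^k(125) = [125, 36, 123, 235, 206, 4, 96] for k=0..6.
Cycle type of π: 36×6 + 12 + 9×2 + 1; total 10 cycles.
With 10 cycles on 247 points, sign = (−1)^{247−10} = -1.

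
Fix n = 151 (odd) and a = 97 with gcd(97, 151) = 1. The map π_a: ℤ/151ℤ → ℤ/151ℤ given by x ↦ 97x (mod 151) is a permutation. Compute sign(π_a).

Trace 22: π^k(22) = [22, 20, 128, 34, 127, 88, 80] for k=0..6.
The orbit structure of x ↦ 97x mod 151: 3 orbits of sizes [75, 75, 1].
sign(π) = (−1)^{n − #cycles} = (−1)^{151−3} = (−1)^148 = +1.

+1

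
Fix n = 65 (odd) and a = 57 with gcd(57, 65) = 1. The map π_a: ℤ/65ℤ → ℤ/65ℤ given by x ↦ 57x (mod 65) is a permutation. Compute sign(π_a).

Orbit of 1 under x↦57x: [1, 57, 64, 8]… (length divides ord_65(57)).
π_57 has 17 disjoint cycles with lengths [4, 4, 4, 4, 4, 4, 4, 4, 4, 4, 4, 4, 4, 4, 4, 4, 1] on {0,…,64}.
Σ(ℓ_i−1) = 65−17 = 48; sign = (−1)^48 = +1.

+1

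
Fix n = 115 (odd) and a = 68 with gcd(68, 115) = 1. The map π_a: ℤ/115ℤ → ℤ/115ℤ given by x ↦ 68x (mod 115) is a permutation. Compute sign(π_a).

+1

Orbit of 22 under x↦68x: [22, 1, 68, 24]… (length divides ord_115(68)).
π_68 has 35 disjoint cycles with lengths [4, 4, 4, 4, 4, 4, 4, 4, 4, 4, 4, 4, 4, 4, 4, 4, 4, 4, 4, 4, 4, 4, 4, 2, 2, 2, 2, 2, 2, 2, 2, 2, 2, 2, 1] on {0,…,114}.
sign(π) = (−1)^{n − #cycles} = (−1)^{115−35} = (−1)^80 = +1.
Check: (68/115) = +1 by Zolotarev.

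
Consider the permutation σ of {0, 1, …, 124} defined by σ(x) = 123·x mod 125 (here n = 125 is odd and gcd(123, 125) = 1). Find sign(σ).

-1

Start at x=104: 104 → 42 → 41 → 43 → 39 → 47 → 31 → … (one orbit).
The orbit structure of x ↦ 123x mod 125: 4 orbits of sizes [100, 20, 4, 1].
With 4 cycles on 125 points, sign = (−1)^{125−4} = -1.
Zolotarev: (123|125) = -1, matching the cycle-count sign.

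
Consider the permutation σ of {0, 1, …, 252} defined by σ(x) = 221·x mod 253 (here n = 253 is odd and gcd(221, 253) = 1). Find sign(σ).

-1

Start at x=133: 133 → 45 → 78 → 34 → 177 → 155 → 100 → … (one orbit).
The orbit structure of x ↦ 221x mod 253: 22 orbits of sizes [22, 22, 22, 22, 22, 22, 22, 22, 22, 22, 22, 1, 1, 1, 1, 1, 1, 1, 1, 1, 1, 1].
253 − 22 = 231 transpositions; sign(π) = (−1)^231 = -1.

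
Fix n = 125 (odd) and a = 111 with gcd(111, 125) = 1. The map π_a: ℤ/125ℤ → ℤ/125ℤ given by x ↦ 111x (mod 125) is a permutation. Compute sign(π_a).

+1

Start at x=31: 31 → 66 → 76 → 61 → 21 → 81 → 116 → … (one orbit).
The orbit structure of x ↦ 111x mod 125: 13 orbits of sizes [25, 25, 25, 25, 5, 5, 5, 5, 1, 1, 1, 1, 1].
sign(π) = (−1)^{n − #cycles} = (−1)^{125−13} = (−1)^112 = +1.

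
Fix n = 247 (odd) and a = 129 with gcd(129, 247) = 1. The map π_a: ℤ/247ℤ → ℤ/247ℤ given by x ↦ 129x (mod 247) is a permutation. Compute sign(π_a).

-1

Trace 103: π^k(103) = [103, 196, 90, 1, 129, 92, 12] for k=0..6.
20 cycles of lengths [18, 18, 18, 18, 18, 18, 18, 18, 18, 18, 18, 18, 18, 2, 2, 2, 2, 2, 2, 1].
20 cycles on 247: each ℓ→(−1)^(ℓ−1), product (−1)^227 = -1.
(129|247)_J = -1 (Zolotarev's lemma cross-check).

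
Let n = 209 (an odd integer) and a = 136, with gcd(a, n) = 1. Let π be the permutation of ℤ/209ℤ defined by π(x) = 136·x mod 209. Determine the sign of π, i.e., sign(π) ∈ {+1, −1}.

-1

Start at x=89: 89 → 191 → 60 → 9 → 179 → 100 → 15 → … (one orbit).
π_136 has 6 disjoint cycles with lengths [90, 90, 18, 5, 5, 1] on {0,…,208}.
6 cycles on 209: each ℓ→(−1)^(ℓ−1), product (−1)^203 = -1.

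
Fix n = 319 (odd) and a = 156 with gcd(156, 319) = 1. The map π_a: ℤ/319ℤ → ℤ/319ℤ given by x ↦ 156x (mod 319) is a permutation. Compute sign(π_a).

+1

Orbit of 291 under x↦156x: [291, 98, 295, 84, 25, 72, 67]… (length divides ord_319(156)).
Decompose π into cycles: lengths [140, 140, 28, 10, 1] (5 cycles, including the fixed point 0).
With 5 cycles on 319 points, sign = (−1)^{319−5} = +1.
Via Zolotarev, sign(π_{156}) = (156|319) = +1.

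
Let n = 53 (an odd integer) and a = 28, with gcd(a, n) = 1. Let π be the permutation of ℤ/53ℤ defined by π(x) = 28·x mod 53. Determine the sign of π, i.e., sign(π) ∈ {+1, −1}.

Orbit of 36 under x↦28x: [36, 1, 28, 42, 10, 15, 49]… (length divides ord_53(28)).
The orbit structure of x ↦ 28x mod 53: 5 orbits of sizes [13, 13, 13, 13, 1].
n − c = 53 − 5 = 48; sign = (−1)^48 = +1.

+1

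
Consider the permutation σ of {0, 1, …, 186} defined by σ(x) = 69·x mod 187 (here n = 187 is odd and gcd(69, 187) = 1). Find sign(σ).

+1

Start at x=86: 86 → 137 → 103 → 1 → 69 → 86 (one orbit).
Cycle lengths of π_69 on ℤ/187ℤ: [5, 5, 5, 5, 5, 5, 5, 5, 5, 5, 5, 5, 5, 5, 5, 5, 5, 5, 5, 5, 5, 5, 5, 5, 5, 5, 5, 5, 5, 5, 5, 5, 5, 5, 1, 1, 1, 1, 1, 1, 1, 1, 1, 1, 1, 1, 1, 1, 1, 1, 1]; 51 cycles in total.
n − c = 187 − 51 = 136; sign = (−1)^136 = +1.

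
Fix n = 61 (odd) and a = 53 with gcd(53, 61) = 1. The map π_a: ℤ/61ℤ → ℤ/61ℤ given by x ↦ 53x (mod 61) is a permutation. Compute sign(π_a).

-1

Orbit of 58 under x↦53x: [58, 24, 52, 11, 34, 33, 41]… (length divides ord_61(53)).
The orbit structure of x ↦ 53x mod 61: 4 orbits of sizes [20, 20, 20, 1].
4 cycles on 61: each ℓ→(−1)^(ℓ−1), product (−1)^57 = -1.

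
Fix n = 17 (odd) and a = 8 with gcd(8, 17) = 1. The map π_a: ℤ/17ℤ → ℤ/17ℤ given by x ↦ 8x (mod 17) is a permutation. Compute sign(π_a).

Start at x=4: 4 → 15 → 1 → 8 → 13 → 2 → 16 → … (one orbit).
3 cycles of lengths [8, 8, 1].
17 − 3 = 14 transpositions; sign(π) = (−1)^14 = +1.

+1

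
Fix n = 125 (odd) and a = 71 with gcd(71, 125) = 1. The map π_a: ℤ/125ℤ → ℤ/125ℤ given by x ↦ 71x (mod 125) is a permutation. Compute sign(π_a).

+1

Start at x=21: 21 → 116 → 111 → 6 → 51 → 121 → 91 → … (one orbit).
Decompose π into cycles: lengths [25, 25, 25, 25, 5, 5, 5, 5, 1, 1, 1, 1, 1] (13 cycles, including the fixed point 0).
With 13 cycles on 125 points, sign = (−1)^{125−13} = +1.
Via Zolotarev, sign(π_{71}) = (71|125) = +1.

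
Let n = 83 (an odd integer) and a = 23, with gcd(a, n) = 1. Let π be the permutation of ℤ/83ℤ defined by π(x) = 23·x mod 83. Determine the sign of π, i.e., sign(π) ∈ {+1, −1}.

Start at x=17: 17 → 59 → 29 → 3 → 69 → 10 → 64 → … (one orbit).
Cycle type of π: 41×2 + 1; total 3 cycles.
n − c = 83 − 3 = 80; sign = (−1)^80 = +1.
Check: (23/83) = +1 by Zolotarev.

+1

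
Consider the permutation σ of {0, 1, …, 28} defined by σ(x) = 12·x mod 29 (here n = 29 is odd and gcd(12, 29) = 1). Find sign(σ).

-1

Orbit of 12 under x↦12x: [12, 28, 17, 1]… (length divides ord_29(12)).
π_12 has 8 disjoint cycles with lengths [4, 4, 4, 4, 4, 4, 4, 1] on {0,…,28}.
sign(π) = (−1)^{n − #cycles} = (−1)^{29−8} = (−1)^21 = -1.
Zolotarev: (12|29) = -1, matching the cycle-count sign.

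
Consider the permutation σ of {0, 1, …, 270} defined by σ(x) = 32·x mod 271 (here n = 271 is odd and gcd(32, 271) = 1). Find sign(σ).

+1

Trace 242: π^k(242) = [242, 156, 114, 125, 206, 88, 106] for k=0..6.
Cycle type of π: 27×10 + 1; total 11 cycles.
Σ(ℓ_i−1) = 271−11 = 260; sign = (−1)^260 = +1.
(32|271)_J = +1 (Zolotarev's lemma cross-check).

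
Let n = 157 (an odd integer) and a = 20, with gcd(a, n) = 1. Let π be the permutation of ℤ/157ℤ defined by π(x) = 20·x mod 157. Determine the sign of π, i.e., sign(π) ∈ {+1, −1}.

Trace 138: π^k(138) = [138, 91, 93, 133, 148, 134, 11] for k=0..6.
Cycle type of π: 156 + 1; total 2 cycles.
Σ(ℓ_i−1) = 157−2 = 155; sign = (−1)^155 = -1.

-1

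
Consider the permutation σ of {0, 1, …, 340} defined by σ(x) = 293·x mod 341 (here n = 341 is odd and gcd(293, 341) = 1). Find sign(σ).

-1

Orbit of 126 under x↦293x: [126, 90, 113, 32, 169, 72, 295]… (length divides ord_341(293)).
Decompose π into cycles: lengths [30, 30, 30, 30, 30, 30, 30, 30, 30, 30, 15, 15, 10, 1] (14 cycles, including the fixed point 0).
341 − 14 = 327 transpositions; sign(π) = (−1)^327 = -1.
The Jacobi symbol (293|341) = -1 (Zolotarev) agrees.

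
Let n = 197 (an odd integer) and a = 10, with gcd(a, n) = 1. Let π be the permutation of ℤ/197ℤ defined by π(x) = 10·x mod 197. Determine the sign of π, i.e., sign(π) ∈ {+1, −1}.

+1

Trace 135: π^k(135) = [135, 168, 104, 55, 156, 181, 37] for k=0..6.
π_10 has 3 disjoint cycles with lengths [98, 98, 1] on {0,…,196}.
Σ(ℓ_i−1) = 197−3 = 194; sign = (−1)^194 = +1.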